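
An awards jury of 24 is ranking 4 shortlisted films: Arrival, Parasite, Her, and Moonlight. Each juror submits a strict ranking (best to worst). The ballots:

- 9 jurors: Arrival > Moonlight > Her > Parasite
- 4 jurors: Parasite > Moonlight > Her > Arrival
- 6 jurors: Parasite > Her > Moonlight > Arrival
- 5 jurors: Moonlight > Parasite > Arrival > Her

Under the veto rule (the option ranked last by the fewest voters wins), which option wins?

Moonlight

Last-place votes: Arrival 10, Parasite 9, Her 5, Moonlight 0.
Moonlight is ranked last by the fewest voters, so Moonlight wins.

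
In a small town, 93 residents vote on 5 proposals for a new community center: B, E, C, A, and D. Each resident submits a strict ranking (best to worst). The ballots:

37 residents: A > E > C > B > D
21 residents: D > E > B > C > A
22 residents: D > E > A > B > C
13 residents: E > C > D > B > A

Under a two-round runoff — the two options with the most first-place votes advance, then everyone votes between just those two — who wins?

D

Round 1 first-place votes: B 0, E 13, C 0, A 37, D 43.
D and A advance.
Runoff: D is preferred to A by 56 voters; A by 37.
D wins the runoff.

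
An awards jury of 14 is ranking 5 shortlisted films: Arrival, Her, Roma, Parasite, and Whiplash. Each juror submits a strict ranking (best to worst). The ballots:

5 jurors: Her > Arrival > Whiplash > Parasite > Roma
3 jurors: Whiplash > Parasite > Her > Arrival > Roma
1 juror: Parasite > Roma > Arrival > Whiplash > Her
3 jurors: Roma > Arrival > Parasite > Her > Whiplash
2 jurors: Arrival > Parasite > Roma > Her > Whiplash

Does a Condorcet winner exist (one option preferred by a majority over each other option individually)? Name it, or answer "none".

none

Checking pairwise contests:
Her beats Arrival 8–6.
Parasite beats Her 9–5.
Arrival beats Roma 10–4.
Arrival beats Parasite 10–4.
Arrival beats Whiplash 11–3.
Every option loses at least one head-to-head, so there is no Condorcet winner.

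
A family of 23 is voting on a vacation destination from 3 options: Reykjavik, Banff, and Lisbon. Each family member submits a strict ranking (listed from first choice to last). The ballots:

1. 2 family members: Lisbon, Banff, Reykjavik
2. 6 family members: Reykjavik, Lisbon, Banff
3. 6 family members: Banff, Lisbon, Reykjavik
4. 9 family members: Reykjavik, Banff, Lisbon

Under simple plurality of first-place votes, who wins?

Reykjavik

First-place votes: Reykjavik 15, Banff 6, Lisbon 2.
Reykjavik has the most first-place votes.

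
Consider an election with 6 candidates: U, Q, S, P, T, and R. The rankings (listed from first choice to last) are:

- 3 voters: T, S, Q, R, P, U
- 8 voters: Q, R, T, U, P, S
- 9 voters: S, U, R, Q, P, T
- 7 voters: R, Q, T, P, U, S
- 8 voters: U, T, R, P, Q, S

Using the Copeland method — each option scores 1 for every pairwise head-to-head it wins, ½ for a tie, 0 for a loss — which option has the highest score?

U: beats S and P; loses to Q, T, and R → score 2.
Q: beats U, S, P, and T; loses to R → score 4.
S: loses to U, Q, P, T, and R → score 0.
P: beats S; loses to U, Q, T, and R → score 1.
T: beats U, S, and P; loses to Q and R → score 3.
R: beats U, Q, S, P, and T → score 5.
R has the best pairwise record.

R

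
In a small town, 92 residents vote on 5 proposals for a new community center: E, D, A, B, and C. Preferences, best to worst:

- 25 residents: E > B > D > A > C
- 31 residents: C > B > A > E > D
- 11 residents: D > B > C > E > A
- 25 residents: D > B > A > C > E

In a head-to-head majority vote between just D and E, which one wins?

E

Voters preferring D to E: 36; preferring E to D: 56.
E wins the head-to-head.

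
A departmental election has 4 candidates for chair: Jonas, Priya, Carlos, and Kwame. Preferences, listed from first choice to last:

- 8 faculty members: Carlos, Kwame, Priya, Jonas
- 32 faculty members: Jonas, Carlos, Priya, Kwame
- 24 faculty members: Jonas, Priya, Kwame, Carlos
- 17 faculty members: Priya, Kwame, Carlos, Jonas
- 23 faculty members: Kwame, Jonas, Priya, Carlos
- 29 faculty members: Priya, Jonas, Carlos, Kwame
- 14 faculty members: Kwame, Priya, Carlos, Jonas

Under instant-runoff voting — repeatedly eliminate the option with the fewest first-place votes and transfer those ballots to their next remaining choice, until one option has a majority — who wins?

Round 1: Jonas 56, Priya 46, Carlos 8, Kwame 37. Eliminate Carlos.
Round 2: Jonas 56, Priya 46, Kwame 45. Eliminate Kwame.
Round 3: Jonas 79, Priya 68. Jonas has a majority.

Jonas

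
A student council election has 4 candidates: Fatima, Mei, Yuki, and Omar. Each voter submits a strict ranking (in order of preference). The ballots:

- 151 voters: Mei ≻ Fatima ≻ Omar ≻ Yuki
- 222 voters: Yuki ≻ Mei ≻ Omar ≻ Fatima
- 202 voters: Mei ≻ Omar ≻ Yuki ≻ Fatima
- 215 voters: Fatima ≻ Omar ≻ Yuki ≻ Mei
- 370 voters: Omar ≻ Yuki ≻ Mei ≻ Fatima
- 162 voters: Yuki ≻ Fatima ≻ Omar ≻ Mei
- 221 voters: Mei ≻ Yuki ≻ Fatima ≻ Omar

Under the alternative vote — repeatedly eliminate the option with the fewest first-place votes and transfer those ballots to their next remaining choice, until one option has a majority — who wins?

Mei

Round 1: Fatima 215, Mei 574, Yuki 384, Omar 370. Eliminate Fatima.
Round 2: Mei 574, Yuki 384, Omar 585. Eliminate Yuki.
Round 3: Mei 796, Omar 747. Mei has a majority.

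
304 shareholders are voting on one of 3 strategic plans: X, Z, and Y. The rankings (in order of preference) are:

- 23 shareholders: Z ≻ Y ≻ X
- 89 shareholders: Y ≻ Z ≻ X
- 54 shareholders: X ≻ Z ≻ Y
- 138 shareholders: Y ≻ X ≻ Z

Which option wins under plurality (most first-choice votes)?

First-place votes: X 54, Z 23, Y 227.
Y has the most first-place votes.

Y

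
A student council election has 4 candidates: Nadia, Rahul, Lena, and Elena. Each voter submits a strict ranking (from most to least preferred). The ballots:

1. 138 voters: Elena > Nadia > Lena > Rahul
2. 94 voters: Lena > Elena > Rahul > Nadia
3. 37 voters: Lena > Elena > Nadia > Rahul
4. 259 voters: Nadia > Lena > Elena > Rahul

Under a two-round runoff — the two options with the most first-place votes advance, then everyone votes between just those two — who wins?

Elena

Round 1 first-place votes: Nadia 259, Rahul 0, Lena 131, Elena 138.
Nadia and Elena advance.
Runoff: Nadia is preferred to Elena by 259 voters; Elena by 269.
Elena wins the runoff.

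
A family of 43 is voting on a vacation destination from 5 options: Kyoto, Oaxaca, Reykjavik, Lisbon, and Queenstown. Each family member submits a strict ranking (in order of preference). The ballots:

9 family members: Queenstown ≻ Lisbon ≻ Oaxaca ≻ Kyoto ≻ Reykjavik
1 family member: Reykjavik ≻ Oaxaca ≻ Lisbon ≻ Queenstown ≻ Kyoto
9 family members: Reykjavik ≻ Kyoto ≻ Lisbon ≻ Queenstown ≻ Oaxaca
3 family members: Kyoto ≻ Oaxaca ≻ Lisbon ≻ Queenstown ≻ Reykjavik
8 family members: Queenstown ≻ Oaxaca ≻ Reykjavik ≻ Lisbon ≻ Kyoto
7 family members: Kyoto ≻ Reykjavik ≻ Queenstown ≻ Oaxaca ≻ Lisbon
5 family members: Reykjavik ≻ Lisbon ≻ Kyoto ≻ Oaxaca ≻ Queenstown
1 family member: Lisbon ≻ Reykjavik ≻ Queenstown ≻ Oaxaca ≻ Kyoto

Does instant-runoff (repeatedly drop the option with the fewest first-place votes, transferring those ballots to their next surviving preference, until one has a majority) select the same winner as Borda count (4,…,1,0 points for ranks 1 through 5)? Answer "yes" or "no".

yes

Instant-runoff — R1 Kyoto 10, Oaxaca 0, Reykjavik 15, Lisbon 1, Queenstown 17 (Oaxaca out); R2 Kyoto 10, Reykjavik 15, Lisbon 1, Queenstown 17 (Lisbon out); R3 Kyoto 10, Reykjavik 16, Queenstown 17 (Kyoto out); R4 Reykjavik 23, Queenstown 20 (Reykjavik winner). Winner: Reykjavik.
Borda — scores: Kyoto 86, Oaxaca 67, Reykjavik 100, Lisbon 80, Queenstown 97. Winner: Reykjavik.
The two methods agree.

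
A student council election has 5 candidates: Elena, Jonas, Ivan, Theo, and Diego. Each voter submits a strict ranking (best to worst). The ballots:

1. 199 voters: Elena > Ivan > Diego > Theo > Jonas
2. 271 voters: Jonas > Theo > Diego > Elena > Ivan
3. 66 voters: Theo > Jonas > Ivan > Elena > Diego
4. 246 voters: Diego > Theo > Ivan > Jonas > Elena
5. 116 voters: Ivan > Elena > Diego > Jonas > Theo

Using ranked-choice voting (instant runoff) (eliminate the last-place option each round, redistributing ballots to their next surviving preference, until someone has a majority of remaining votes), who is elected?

Jonas

Round 1: Elena 199, Jonas 271, Ivan 116, Theo 66, Diego 246. Eliminate Theo.
Round 2: Elena 199, Jonas 337, Ivan 116, Diego 246. Eliminate Ivan.
Round 3: Elena 315, Jonas 337, Diego 246. Eliminate Diego.
Round 4: Elena 315, Jonas 583. Jonas has a majority.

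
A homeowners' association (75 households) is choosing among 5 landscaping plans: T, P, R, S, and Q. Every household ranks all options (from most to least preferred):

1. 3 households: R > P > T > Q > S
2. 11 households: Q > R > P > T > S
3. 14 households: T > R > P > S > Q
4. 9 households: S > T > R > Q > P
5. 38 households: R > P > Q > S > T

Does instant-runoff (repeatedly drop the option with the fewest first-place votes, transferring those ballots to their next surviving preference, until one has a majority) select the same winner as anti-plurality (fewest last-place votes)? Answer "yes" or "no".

yes

Instant-runoff — R1 T 14, P 0, R 41, S 9, Q 11 (R winner). Winner: R.
Anti-plurality — last-place votes: T 38, P 9, R 0, S 14, Q 14. Winner: R.
The two methods agree.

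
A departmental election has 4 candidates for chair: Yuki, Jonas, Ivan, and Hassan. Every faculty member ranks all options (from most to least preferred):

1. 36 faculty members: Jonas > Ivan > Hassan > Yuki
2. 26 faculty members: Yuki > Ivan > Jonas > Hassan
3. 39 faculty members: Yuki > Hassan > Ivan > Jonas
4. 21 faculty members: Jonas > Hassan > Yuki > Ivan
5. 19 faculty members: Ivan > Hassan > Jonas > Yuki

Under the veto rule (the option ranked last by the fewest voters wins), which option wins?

Last-place votes: Yuki 55, Jonas 39, Ivan 21, Hassan 26.
Ivan is ranked last by the fewest voters, so Ivan wins.

Ivan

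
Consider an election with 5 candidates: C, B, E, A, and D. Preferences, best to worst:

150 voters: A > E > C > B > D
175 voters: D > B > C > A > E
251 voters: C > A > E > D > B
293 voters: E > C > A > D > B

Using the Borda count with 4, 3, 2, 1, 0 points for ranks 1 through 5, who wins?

C: 150·2 + 175·2 + 251·4 + 293·3 = 2533
B: 150·1 + 175·3 + 251·0 + 293·0 = 675
E: 150·3 + 175·0 + 251·2 + 293·4 = 2124
A: 150·4 + 175·1 + 251·3 + 293·2 = 2114
D: 150·0 + 175·4 + 251·1 + 293·1 = 1244
C has the highest Borda score (2533).

C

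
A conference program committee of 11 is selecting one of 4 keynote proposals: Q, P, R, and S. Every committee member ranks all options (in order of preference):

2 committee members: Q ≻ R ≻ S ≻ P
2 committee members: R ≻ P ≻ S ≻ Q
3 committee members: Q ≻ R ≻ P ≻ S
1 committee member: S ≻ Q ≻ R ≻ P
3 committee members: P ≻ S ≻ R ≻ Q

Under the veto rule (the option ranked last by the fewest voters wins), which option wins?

R

Last-place votes: Q 5, P 3, R 0, S 3.
R is ranked last by the fewest voters, so R wins.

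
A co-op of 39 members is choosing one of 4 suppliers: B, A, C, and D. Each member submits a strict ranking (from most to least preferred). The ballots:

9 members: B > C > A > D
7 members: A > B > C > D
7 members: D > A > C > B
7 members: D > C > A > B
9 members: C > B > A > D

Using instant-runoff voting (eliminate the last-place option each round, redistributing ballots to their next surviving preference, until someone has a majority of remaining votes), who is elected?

Round 1: B 9, A 7, C 9, D 14. Eliminate A.
Round 2: B 16, C 9, D 14. Eliminate C.
Round 3: B 25, D 14. B has a majority.

B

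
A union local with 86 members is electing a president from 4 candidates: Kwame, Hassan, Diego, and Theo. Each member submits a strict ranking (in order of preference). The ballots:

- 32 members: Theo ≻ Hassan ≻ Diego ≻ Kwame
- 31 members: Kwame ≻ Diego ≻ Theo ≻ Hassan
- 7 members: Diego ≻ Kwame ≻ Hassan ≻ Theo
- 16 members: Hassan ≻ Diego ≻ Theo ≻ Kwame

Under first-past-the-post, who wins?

First-place votes: Kwame 31, Hassan 16, Diego 7, Theo 32.
Theo has the most first-place votes.

Theo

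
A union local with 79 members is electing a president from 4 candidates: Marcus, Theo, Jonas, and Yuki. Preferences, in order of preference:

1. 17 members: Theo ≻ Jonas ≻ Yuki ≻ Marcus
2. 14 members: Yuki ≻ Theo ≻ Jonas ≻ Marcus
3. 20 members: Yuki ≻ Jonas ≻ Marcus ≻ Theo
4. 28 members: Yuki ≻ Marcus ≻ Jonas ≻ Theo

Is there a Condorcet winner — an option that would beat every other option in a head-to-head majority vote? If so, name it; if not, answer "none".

Yuki vs Marcus: 79–0 for Yuki.
Yuki vs Theo: 62–17 for Yuki.
Yuki vs Jonas: 62–17 for Yuki.
Yuki beats every other option head-to-head.

Yuki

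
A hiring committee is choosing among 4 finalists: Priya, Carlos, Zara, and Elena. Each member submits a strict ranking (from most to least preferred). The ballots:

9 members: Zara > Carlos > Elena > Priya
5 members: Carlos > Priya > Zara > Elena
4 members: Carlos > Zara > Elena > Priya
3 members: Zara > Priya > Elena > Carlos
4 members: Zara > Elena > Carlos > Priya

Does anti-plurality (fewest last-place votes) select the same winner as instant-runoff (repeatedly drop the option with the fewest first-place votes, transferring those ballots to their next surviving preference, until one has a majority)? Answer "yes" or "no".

Anti-plurality — last-place votes: Priya 17, Carlos 3, Zara 0, Elena 5. Winner: Zara.
Instant-runoff — R1 Priya 0, Carlos 9, Zara 16, Elena 0 (Zara winner). Winner: Zara.
The two methods agree.

yes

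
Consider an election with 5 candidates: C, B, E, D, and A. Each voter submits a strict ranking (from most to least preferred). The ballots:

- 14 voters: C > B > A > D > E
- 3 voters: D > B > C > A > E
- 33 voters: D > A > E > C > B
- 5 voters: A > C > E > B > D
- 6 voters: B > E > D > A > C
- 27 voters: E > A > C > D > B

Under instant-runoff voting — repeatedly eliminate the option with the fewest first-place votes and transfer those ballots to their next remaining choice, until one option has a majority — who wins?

D

Round 1: C 14, B 6, E 27, D 36, A 5. Eliminate A.
Round 2: C 19, B 6, E 27, D 36. Eliminate B.
Round 3: C 19, E 33, D 36. Eliminate C.
Round 4: E 38, D 50. D has a majority.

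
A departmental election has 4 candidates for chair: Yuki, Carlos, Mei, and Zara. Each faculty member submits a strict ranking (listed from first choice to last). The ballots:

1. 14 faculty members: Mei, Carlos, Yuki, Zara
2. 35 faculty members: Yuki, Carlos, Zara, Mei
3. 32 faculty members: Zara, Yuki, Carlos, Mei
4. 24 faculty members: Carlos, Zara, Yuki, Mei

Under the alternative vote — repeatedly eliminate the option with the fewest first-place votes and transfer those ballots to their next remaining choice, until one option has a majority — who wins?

Round 1: Yuki 35, Carlos 24, Mei 14, Zara 32. Eliminate Mei.
Round 2: Yuki 35, Carlos 38, Zara 32. Eliminate Zara.
Round 3: Yuki 67, Carlos 38. Yuki has a majority.

Yuki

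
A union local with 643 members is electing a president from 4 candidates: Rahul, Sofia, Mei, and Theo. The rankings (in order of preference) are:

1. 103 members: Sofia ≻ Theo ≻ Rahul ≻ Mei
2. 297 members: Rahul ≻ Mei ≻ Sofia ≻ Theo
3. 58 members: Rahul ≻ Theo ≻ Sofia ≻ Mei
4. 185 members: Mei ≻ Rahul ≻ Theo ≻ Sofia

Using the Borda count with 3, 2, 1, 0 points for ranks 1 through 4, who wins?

Rahul

Rahul: 103·1 + 297·3 + 58·3 + 185·2 = 1538
Sofia: 103·3 + 297·1 + 58·1 + 185·0 = 664
Mei: 103·0 + 297·2 + 58·0 + 185·3 = 1149
Theo: 103·2 + 297·0 + 58·2 + 185·1 = 507
Rahul has the highest Borda score (1538).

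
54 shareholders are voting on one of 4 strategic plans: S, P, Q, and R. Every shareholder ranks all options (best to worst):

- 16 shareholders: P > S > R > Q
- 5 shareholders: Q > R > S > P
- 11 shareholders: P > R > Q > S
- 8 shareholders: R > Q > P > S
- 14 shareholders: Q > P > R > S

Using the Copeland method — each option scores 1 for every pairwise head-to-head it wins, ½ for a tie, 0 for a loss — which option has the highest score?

S: loses to P, Q, and R → score 0.
P: beats S and R; ties Q → score 2.5.
Q: beats S; ties P; loses to R → score 1.5.
R: beats S and Q; loses to P → score 2.
P has the best pairwise record.

P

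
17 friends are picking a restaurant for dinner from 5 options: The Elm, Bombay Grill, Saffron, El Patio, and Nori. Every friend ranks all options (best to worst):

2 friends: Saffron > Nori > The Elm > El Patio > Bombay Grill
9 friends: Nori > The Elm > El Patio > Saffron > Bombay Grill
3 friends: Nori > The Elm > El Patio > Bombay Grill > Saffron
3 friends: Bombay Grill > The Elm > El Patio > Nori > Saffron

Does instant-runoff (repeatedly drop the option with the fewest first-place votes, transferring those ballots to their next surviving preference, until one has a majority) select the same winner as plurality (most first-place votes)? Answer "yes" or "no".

yes

Instant-runoff — R1 The Elm 0, Bombay Grill 3, Saffron 2, El Patio 0, Nori 12 (Nori winner). Winner: Nori.
Plurality — first-place votes: The Elm 0, Bombay Grill 3, Saffron 2, El Patio 0, Nori 12. Winner: Nori.
The two methods agree.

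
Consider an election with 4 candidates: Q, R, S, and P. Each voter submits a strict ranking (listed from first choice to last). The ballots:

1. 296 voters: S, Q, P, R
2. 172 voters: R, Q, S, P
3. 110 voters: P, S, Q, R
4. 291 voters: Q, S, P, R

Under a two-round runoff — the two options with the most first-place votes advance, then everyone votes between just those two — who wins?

Round 1 first-place votes: Q 291, R 172, S 296, P 110.
S and Q advance.
Runoff: S is preferred to Q by 406 voters; Q by 463.
Q wins the runoff.

Q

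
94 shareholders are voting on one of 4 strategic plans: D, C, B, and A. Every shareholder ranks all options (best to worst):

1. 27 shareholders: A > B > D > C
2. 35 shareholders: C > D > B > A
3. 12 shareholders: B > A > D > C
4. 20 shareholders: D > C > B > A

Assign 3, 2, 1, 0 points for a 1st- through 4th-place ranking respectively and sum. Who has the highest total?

D: 27·1 + 35·2 + 12·1 + 20·3 = 169
C: 27·0 + 35·3 + 12·0 + 20·2 = 145
B: 27·2 + 35·1 + 12·3 + 20·1 = 145
A: 27·3 + 35·0 + 12·2 + 20·0 = 105
D has the highest Borda score (169).

D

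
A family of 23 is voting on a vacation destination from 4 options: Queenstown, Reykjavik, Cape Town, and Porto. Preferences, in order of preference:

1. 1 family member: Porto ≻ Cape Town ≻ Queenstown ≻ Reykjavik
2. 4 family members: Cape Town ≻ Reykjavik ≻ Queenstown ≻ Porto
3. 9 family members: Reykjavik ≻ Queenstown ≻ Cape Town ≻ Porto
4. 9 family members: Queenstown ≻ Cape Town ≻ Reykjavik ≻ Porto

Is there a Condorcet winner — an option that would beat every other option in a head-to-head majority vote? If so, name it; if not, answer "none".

Checking pairwise contests:
Reykjavik beats Queenstown 13–10.
Cape Town beats Reykjavik 14–9.
Queenstown beats Cape Town 18–5.
Queenstown beats Porto 22–1.
Every option loses at least one head-to-head, so there is no Condorcet winner.

none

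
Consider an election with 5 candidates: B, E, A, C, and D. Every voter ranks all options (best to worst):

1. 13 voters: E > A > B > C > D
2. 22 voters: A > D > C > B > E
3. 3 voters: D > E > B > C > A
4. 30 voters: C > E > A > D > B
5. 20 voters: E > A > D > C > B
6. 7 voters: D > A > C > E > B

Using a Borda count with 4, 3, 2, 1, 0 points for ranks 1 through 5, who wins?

A

B: 13·2 + 22·1 + 3·2 + 30·0 + 20·0 + 7·0 = 54
E: 13·4 + 22·0 + 3·3 + 30·3 + 20·4 + 7·1 = 238
A: 13·3 + 22·4 + 3·0 + 30·2 + 20·3 + 7·3 = 268
C: 13·1 + 22·2 + 3·1 + 30·4 + 20·1 + 7·2 = 214
D: 13·0 + 22·3 + 3·4 + 30·1 + 20·2 + 7·4 = 176
A has the highest Borda score (268).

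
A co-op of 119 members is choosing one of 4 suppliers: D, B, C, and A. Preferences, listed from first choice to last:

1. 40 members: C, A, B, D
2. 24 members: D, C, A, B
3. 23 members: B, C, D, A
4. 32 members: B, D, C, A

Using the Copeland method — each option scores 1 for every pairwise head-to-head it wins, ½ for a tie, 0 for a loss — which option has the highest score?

C

D: beats A; loses to B and C → score 1.
B: beats D; loses to C and A → score 1.
C: beats D, B, and A → score 3.
A: beats B; loses to D and C → score 1.
C has the best pairwise record.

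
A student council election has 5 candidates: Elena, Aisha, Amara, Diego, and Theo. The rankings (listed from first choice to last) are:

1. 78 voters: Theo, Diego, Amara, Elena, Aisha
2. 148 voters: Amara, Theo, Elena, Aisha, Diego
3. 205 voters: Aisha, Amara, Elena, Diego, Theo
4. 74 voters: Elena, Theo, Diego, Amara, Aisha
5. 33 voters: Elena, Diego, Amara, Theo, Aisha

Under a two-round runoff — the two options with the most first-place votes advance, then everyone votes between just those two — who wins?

Round 1 first-place votes: Elena 107, Aisha 205, Amara 148, Diego 0, Theo 78.
Aisha and Amara advance.
Runoff: Aisha is preferred to Amara by 205 voters; Amara by 333.
Amara wins the runoff.

Amara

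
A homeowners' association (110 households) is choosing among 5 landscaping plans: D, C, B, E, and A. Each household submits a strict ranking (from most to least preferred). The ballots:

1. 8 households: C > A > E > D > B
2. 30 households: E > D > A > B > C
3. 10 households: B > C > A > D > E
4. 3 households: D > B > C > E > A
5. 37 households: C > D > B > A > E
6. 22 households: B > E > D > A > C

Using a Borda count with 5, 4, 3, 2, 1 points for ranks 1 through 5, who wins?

D: 8·2 + 30·4 + 10·2 + 3·5 + 37·4 + 22·3 = 385
C: 8·5 + 30·1 + 10·4 + 3·3 + 37·5 + 22·1 = 326
B: 8·1 + 30·2 + 10·5 + 3·4 + 37·3 + 22·5 = 351
E: 8·3 + 30·5 + 10·1 + 3·2 + 37·1 + 22·4 = 315
A: 8·4 + 30·3 + 10·3 + 3·1 + 37·2 + 22·2 = 273
D has the highest Borda score (385).

D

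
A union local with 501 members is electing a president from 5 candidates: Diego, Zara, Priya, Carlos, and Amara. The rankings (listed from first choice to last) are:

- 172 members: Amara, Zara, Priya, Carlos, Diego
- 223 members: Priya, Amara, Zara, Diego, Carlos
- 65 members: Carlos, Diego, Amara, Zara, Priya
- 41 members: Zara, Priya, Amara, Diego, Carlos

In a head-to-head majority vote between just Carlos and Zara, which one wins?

Zara

Voters preferring Carlos to Zara: 65; preferring Zara to Carlos: 436.
Zara wins the head-to-head.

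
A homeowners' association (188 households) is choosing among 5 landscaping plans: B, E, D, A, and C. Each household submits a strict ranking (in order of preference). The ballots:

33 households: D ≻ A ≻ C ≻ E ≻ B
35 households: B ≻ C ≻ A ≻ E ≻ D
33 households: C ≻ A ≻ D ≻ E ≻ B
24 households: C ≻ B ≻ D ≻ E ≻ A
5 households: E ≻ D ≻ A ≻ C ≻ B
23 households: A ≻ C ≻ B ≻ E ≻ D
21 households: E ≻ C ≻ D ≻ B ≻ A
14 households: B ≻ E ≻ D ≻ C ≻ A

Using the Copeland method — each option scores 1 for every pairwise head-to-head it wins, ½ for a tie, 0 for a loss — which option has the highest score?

B: beats E and D; ties A; loses to C → score 2.5.
E: beats D; loses to B, A, and C → score 1.
D: beats A; loses to B, E, and C → score 1.
A: beats E; ties B; loses to D and C → score 1.5.
C: beats B, E, D, and A → score 4.
C has the best pairwise record.

C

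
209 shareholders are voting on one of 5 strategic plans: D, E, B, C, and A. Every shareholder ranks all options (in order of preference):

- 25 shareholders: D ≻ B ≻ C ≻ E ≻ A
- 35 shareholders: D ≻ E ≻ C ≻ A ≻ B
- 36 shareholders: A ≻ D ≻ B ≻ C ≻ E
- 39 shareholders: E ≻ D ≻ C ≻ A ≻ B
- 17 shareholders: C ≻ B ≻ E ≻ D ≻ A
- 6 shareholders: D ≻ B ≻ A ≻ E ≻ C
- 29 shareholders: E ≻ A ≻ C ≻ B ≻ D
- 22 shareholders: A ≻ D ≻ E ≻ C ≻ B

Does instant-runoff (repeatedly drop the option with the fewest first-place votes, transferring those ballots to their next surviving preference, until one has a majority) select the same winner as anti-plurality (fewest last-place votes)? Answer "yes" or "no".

no

Instant-runoff — R1 D 66, E 68, B 0, C 17, A 58 (B out); R2 D 66, E 68, C 17, A 58 (C out); R3 D 66, E 85, A 58 (A out); R4 D 124, E 85 (D winner). Winner: D.
Anti-plurality — last-place votes: D 29, E 36, B 96, C 6, A 42. Winner: C.
The two methods disagree.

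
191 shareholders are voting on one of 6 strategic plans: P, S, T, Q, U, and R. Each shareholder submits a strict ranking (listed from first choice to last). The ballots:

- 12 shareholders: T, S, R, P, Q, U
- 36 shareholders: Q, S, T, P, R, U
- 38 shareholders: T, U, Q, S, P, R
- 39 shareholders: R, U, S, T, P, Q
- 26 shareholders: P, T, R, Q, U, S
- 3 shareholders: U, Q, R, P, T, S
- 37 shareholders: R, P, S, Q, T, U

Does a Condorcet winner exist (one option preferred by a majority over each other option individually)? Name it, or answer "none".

none

Checking pairwise contests:
S beats P 125–66.
Q beats S 103–88.
S beats T 112–79.
P beats Q 114–77.
P beats U 111–80.
P beats R 100–91.
Every option loses at least one head-to-head, so there is no Condorcet winner.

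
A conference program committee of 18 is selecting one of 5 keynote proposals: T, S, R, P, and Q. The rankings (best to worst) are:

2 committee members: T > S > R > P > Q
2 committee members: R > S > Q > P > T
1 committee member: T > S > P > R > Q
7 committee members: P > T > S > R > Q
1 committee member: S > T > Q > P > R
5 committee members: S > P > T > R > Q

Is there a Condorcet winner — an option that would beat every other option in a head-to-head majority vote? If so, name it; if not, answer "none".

Checking pairwise contests:
P beats T 14–4.
T beats S 10–8.
T beats R 16–2.
S beats P 11–7.
T beats Q 16–2.
Every option loses at least one head-to-head, so there is no Condorcet winner.

none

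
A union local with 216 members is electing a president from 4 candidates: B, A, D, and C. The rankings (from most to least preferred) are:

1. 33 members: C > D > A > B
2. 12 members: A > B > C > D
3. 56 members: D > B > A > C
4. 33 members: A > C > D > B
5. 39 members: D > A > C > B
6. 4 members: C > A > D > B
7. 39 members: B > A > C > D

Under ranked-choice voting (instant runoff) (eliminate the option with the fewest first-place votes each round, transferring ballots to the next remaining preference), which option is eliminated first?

C

Round 1: B 39, A 45, D 95, C 37. Eliminate C.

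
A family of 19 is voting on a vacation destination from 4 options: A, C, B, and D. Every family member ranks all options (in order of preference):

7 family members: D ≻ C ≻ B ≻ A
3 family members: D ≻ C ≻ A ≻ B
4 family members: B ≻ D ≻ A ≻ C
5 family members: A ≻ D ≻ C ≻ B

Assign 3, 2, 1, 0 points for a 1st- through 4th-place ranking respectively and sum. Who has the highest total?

A: 7·0 + 3·1 + 4·1 + 5·3 = 22
C: 7·2 + 3·2 + 4·0 + 5·1 = 25
B: 7·1 + 3·0 + 4·3 + 5·0 = 19
D: 7·3 + 3·3 + 4·2 + 5·2 = 48
D has the highest Borda score (48).

D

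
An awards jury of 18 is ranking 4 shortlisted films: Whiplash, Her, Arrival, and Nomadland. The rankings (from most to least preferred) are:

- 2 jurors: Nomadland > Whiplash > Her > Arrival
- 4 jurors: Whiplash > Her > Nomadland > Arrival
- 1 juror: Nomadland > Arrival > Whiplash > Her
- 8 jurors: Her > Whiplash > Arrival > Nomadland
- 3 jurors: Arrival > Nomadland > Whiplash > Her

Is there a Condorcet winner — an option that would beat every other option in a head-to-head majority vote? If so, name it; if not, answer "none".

Whiplash vs Her: 10–8 for Whiplash.
Whiplash vs Arrival: 14–4 for Whiplash.
Whiplash vs Nomadland: 12–6 for Whiplash.
Whiplash beats every other option head-to-head.

Whiplash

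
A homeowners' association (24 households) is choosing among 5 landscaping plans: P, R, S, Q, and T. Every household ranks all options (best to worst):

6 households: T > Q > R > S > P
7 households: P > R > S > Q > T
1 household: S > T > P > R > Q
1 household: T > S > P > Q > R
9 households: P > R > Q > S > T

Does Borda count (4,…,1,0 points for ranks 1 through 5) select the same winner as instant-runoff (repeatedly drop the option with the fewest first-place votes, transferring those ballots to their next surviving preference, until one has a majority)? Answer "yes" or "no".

Borda — scores: P 68, R 61, S 36, Q 44, T 31. Winner: P.
Instant-runoff — R1 P 16, R 0, S 1, Q 0, T 7 (P winner). Winner: P.
The two methods agree.

yes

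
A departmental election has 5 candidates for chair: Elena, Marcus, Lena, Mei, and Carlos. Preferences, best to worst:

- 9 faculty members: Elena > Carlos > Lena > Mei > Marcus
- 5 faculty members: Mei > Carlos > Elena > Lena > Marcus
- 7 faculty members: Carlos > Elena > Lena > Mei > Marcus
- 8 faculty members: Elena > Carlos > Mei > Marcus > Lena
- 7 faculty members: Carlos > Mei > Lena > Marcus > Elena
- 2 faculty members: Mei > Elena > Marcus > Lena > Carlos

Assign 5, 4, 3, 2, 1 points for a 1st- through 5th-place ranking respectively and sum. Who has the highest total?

Elena: 9·5 + 5·3 + 7·4 + 8·5 + 7·1 + 2·4 = 143
Marcus: 9·1 + 5·1 + 7·1 + 8·2 + 7·2 + 2·3 = 57
Lena: 9·3 + 5·2 + 7·3 + 8·1 + 7·3 + 2·2 = 91
Mei: 9·2 + 5·5 + 7·2 + 8·3 + 7·4 + 2·5 = 119
Carlos: 9·4 + 5·4 + 7·5 + 8·4 + 7·5 + 2·1 = 160
Carlos has the highest Borda score (160).

Carlos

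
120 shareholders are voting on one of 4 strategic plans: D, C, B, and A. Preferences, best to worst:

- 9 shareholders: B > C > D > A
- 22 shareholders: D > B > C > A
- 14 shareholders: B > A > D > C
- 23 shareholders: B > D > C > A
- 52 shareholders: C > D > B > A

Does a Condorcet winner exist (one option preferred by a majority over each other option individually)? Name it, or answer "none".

Checking pairwise contests:
C beats D 61–59.
B beats C 68–52.
D beats B 74–46.
D beats A 106–14.
Every option loses at least one head-to-head, so there is no Condorcet winner.

none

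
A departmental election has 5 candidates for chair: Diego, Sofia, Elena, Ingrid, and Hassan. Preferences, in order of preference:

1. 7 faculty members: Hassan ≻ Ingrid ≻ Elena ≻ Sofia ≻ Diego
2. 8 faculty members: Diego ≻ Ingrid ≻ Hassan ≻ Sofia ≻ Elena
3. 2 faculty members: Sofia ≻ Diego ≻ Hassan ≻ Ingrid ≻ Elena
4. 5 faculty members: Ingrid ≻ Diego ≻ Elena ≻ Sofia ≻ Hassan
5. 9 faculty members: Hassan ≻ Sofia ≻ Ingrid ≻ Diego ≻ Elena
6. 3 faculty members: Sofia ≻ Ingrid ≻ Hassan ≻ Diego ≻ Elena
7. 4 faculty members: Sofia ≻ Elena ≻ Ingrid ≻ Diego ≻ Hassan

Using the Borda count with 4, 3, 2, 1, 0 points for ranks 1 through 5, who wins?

Ingrid

Diego: 7·0 + 8·4 + 2·3 + 5·3 + 9·1 + 3·1 + 4·1 = 69
Sofia: 7·1 + 8·1 + 2·4 + 5·1 + 9·3 + 3·4 + 4·4 = 83
Elena: 7·2 + 8·0 + 2·0 + 5·2 + 9·0 + 3·0 + 4·3 = 36
Ingrid: 7·3 + 8·3 + 2·1 + 5·4 + 9·2 + 3·3 + 4·2 = 102
Hassan: 7·4 + 8·2 + 2·2 + 5·0 + 9·4 + 3·2 + 4·0 = 90
Ingrid has the highest Borda score (102).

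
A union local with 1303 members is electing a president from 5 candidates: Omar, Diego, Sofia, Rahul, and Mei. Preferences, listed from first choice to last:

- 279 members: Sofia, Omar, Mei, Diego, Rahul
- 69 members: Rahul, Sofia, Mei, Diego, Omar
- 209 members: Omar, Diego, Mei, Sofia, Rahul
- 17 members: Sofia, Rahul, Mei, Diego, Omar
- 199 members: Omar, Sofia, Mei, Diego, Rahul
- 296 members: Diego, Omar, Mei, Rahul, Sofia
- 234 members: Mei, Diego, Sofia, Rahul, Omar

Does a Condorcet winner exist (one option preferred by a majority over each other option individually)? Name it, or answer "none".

Omar

Omar vs Diego: 687–616 for Omar.
Omar vs Sofia: 704–599 for Omar.
Omar vs Rahul: 983–320 for Omar.
Omar vs Mei: 983–320 for Omar.
Omar beats every other option head-to-head.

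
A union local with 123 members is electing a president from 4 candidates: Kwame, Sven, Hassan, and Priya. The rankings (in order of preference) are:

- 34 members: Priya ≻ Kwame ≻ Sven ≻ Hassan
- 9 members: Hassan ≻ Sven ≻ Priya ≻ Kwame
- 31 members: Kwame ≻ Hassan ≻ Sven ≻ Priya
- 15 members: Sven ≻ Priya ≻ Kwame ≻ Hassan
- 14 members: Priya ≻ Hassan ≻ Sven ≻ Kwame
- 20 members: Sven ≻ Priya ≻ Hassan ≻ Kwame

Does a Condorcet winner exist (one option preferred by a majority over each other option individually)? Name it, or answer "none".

none

Checking pairwise contests:
Priya beats Kwame 92–31.
Kwame beats Sven 65–58.
Kwame beats Hassan 80–43.
Sven beats Priya 75–48.
Every option loses at least one head-to-head, so there is no Condorcet winner.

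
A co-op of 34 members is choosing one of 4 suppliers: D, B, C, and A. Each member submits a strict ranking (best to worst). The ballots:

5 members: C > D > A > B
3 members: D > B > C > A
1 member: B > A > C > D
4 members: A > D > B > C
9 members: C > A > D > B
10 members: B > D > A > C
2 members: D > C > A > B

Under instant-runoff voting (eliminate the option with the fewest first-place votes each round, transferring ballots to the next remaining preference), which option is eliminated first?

Round 1: D 5, B 11, C 14, A 4. Eliminate A.

A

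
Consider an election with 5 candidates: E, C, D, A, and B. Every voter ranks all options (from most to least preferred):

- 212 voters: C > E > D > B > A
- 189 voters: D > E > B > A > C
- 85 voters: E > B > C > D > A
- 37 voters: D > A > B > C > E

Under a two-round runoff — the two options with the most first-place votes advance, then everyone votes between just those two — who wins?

C

Round 1 first-place votes: E 85, C 212, D 226, A 0, B 0.
D and C advance.
Runoff: D is preferred to C by 226 voters; C by 297.
C wins the runoff.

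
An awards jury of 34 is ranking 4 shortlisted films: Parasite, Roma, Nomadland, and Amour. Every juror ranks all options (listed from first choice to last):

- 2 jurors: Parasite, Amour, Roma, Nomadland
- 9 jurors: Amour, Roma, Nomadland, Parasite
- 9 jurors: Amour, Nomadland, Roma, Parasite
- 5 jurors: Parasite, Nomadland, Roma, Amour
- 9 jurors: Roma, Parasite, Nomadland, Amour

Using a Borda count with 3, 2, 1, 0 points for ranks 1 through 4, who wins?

Roma

Parasite: 2·3 + 9·0 + 9·0 + 5·3 + 9·2 = 39
Roma: 2·1 + 9·2 + 9·1 + 5·1 + 9·3 = 61
Nomadland: 2·0 + 9·1 + 9·2 + 5·2 + 9·1 = 46
Amour: 2·2 + 9·3 + 9·3 + 5·0 + 9·0 = 58
Roma has the highest Borda score (61).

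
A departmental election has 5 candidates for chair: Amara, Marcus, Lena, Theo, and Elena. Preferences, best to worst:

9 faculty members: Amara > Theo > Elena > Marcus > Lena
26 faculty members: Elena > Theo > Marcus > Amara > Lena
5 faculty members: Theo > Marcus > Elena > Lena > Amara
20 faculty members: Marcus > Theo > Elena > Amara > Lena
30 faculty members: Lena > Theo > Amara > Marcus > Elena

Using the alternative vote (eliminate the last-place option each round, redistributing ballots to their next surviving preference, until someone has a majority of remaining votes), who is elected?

Round 1: Amara 9, Marcus 20, Lena 30, Theo 5, Elena 26. Eliminate Theo.
Round 2: Amara 9, Marcus 25, Lena 30, Elena 26. Eliminate Amara.
Round 3: Marcus 25, Lena 30, Elena 35. Eliminate Marcus.
Round 4: Lena 30, Elena 60. Elena has a majority.

Elena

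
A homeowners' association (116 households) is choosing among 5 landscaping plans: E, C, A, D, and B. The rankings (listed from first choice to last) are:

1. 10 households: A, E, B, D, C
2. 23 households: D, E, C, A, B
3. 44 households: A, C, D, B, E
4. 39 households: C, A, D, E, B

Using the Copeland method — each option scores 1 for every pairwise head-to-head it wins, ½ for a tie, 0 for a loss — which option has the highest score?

C

E: beats B; loses to C, A, and D → score 1.
C: beats E, A, D, and B → score 4.
A: beats E, D, and B; loses to C → score 3.
D: beats E and B; loses to C and A → score 2.
B: loses to E, C, A, and D → score 0.
C has the best pairwise record.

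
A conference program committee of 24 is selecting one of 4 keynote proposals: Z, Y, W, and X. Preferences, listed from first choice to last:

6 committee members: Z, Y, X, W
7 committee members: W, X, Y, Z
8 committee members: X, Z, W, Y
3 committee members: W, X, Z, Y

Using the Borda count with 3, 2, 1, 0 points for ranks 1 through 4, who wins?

X

Z: 6·3 + 7·0 + 8·2 + 3·1 = 37
Y: 6·2 + 7·1 + 8·0 + 3·0 = 19
W: 6·0 + 7·3 + 8·1 + 3·3 = 38
X: 6·1 + 7·2 + 8·3 + 3·2 = 50
X has the highest Borda score (50).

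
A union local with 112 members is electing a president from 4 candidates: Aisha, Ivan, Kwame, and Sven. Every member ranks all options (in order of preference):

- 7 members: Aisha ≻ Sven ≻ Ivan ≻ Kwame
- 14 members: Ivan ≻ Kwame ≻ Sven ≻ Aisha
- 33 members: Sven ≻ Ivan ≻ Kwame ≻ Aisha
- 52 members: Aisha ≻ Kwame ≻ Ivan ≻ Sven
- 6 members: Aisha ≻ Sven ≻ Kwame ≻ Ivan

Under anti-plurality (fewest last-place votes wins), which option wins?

Ivan

Last-place votes: Aisha 47, Ivan 6, Kwame 7, Sven 52.
Ivan is ranked last by the fewest voters, so Ivan wins.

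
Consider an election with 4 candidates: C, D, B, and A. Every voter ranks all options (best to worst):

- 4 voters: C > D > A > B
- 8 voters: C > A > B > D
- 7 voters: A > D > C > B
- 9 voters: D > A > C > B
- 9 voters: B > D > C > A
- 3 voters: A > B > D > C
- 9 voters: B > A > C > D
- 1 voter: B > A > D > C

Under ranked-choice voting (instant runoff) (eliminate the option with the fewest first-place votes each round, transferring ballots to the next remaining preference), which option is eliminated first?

Round 1: C 12, D 9, B 19, A 10. Eliminate D.

D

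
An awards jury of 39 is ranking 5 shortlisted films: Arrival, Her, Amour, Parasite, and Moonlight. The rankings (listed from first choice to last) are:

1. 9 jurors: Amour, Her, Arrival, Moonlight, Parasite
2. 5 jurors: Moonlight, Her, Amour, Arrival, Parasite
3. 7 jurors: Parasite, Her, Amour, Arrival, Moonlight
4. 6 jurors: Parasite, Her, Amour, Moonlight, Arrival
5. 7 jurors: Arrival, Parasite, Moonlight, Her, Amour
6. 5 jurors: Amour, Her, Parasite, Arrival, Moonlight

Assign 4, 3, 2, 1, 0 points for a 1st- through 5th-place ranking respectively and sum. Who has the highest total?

Her

Arrival: 9·2 + 5·1 + 7·1 + 6·0 + 7·4 + 5·1 = 63
Her: 9·3 + 5·3 + 7·3 + 6·3 + 7·1 + 5·3 = 103
Amour: 9·4 + 5·2 + 7·2 + 6·2 + 7·0 + 5·4 = 92
Parasite: 9·0 + 5·0 + 7·4 + 6·4 + 7·3 + 5·2 = 83
Moonlight: 9·1 + 5·4 + 7·0 + 6·1 + 7·2 + 5·0 = 49
Her has the highest Borda score (103).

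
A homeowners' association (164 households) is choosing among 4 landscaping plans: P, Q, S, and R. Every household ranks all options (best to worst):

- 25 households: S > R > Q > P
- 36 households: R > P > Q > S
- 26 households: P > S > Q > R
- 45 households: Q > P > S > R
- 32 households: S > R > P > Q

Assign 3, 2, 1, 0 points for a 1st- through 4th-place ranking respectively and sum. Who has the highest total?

P: 25·0 + 36·2 + 26·3 + 45·2 + 32·1 = 272
Q: 25·1 + 36·1 + 26·1 + 45·3 + 32·0 = 222
S: 25·3 + 36·0 + 26·2 + 45·1 + 32·3 = 268
R: 25·2 + 36·3 + 26·0 + 45·0 + 32·2 = 222
P has the highest Borda score (272).

P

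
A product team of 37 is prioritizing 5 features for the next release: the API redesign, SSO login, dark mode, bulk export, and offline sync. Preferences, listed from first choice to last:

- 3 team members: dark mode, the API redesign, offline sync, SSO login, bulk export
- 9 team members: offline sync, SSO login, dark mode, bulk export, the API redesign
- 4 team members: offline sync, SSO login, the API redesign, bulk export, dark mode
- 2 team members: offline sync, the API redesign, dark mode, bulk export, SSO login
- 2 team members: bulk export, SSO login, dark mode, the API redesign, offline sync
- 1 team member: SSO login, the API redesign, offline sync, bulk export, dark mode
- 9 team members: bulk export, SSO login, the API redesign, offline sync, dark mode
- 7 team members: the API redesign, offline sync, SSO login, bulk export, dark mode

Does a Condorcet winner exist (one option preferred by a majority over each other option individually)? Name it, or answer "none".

none

Checking pairwise contests:
SSO login beats the API redesign 25–12.
offline sync beats SSO login 25–12.
the API redesign beats dark mode 23–14.
SSO login beats bulk export 24–13.
the API redesign beats offline sync 22–15.
Every option loses at least one head-to-head, so there is no Condorcet winner.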